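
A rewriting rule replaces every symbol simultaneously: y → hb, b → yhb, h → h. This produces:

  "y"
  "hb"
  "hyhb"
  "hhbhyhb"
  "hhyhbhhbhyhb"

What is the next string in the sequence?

hhhbhyhbhhyhbhhbhyhb

Rewriting each symbol of hhyhbhhbhyhb: h→h, h→h, y→hb, h→h, b→yhb, h→h, h→h, b→yhb, h→h, y→hb, h→h, b→yhb, which concatenates to h h hb h yhb h h yhb h hb h yhb.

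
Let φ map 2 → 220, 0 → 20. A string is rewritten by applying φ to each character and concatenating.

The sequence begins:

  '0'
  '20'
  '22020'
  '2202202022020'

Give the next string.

Rewriting the 13 symbols of 2202202022020 one by one yields 220 220 20 220 220 20 220 20 220 220 20 220 20; concatenated:

2202202022022020220202202202022020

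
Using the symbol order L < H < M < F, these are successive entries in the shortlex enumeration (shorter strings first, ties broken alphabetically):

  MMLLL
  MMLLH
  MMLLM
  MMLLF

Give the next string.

MMLHL

Find the rightmost character of MMLLF below F, bump it to the next letter, and reset everything to its right to L.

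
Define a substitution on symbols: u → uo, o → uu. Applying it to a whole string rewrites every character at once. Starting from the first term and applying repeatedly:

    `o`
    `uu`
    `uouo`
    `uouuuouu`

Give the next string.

uouuuouououuuouo

Rewriting each symbol of uouuuouu: u→uo, o→uu, u→uo, u→uo, u→uo, o→uu, u→uo, u→uo, which concatenates to uo uu uo uo uo uu uo uo.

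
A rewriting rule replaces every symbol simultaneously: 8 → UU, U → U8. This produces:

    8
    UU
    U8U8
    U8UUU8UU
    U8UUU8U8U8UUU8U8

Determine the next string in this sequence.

U8UUU8U8U8UUU8UUU8UUU8U8U8UUU8UU

Applying the rule to each of the 16 symbols of U8UUU8U8U8UUU8U8 gives the pieces U8 UU U8 U8 U8 UU U8 UU U8 UU U8 U8 U8 UU U8 UU, which concatenate to the answer.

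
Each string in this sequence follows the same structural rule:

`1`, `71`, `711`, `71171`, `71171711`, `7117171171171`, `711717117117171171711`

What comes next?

7117171171171711717117117171171171

This is a Fibonacci-style word recurrence s(k) = s(k−1)·s(k−2): e.g. 71·1 = 711.
The next term joins 711717117117171171711 and 7117171171171.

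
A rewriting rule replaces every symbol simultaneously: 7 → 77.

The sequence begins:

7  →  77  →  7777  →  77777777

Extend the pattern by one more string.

7777777777777777

Rewriting each symbol of 77777777: 7→77, 7→77, 7→77, 7→77, 7→77, 7→77, 7→77, 7→77, which concatenates to 77 77 77 77 77 77 77 77.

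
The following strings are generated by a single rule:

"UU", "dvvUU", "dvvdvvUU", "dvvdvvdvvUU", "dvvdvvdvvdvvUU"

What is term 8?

The strings grow by a fixed prefix dvv each time.
From dvvdvvdvvdvvUU, 3 further steps: dvvdvvdvvdvvUU → dvvdvvdvvdvvdvvUU → dvvdvvdvvdvvdvvdvvUU → (answer).

dvvdvvdvvdvvdvvdvvdvvUU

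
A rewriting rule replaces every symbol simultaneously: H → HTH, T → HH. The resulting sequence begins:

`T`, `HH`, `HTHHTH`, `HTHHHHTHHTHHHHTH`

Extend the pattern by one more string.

HTHHHHTHHTHHTHHTHHHHTHHTHHHHTHHTHHTHHTHHHHTH

φ(HTHHHHTHHTHHHHTH) expands symbol-by-symbol to HTH HH HTH HTH HTH HTH HH HTH HTH HH HTH HTH HTH HTH HH HTH; joining the 16 pieces gives the next term.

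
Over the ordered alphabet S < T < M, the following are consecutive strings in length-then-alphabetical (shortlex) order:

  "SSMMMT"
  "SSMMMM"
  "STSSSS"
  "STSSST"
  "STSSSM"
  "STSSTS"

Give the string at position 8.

STSSTM

Advancing 2 positions from STSSTS through STSSTS → STSSTT reaches term 8.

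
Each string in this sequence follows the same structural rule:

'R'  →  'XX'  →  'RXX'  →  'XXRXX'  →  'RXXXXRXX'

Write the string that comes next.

Each term (from the third on) is the two preceding terms concatenated in order: term 3 = R·XX = RXX.
Continuing: XXRXX · RXXXXRXX gives term 6.

XXRXXRXXXXRXX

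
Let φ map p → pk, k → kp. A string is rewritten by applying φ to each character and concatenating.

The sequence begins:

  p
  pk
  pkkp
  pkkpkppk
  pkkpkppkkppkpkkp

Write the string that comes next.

φ(pkkpkppkkppkpkkp) expands symbol-by-symbol to pk kp kp pk kp pk pk kp kp pk pk kp pk kp kp pk; joining the 16 pieces gives the next term.

pkkpkppkkppkpkkpkppkpkkppkkpkppk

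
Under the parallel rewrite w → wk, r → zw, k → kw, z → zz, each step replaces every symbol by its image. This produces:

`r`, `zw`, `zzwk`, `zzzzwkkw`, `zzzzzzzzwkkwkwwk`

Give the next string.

zzzzzzzzzzzzzzzzwkkwkwwkkwwkwkkw

Applying the rule to each of the 16 symbols of zzzzzzzzwkkwkwwk gives the pieces zz zz zz zz zz zz zz zz wk kw kw wk kw wk wk kw, which concatenate to the answer.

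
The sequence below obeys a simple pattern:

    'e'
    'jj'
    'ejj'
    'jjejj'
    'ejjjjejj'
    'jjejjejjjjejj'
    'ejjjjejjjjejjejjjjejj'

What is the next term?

jjejjejjjjejjejjjjejjjjejjejjjjejj

Each term (from the third on) is the two preceding terms concatenated in order: term 3 = e·jj = ejj.
Continuing: jjejjejjjjejj · ejjjjejjjjejjejjjjejj gives term 8.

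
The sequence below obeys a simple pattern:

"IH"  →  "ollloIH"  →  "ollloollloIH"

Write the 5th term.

Every step adds olllo at the front: s(k+1) = olllo·s(k).
From ollloollloIH, 2 further steps: ollloollloIH → ollloollloollloIH → (answer).

ollloollloollloollloIH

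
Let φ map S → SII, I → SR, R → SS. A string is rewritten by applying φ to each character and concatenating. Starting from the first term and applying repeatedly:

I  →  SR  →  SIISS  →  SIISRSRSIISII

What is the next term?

Rewriting the 13 symbols of SIISRSRSIISII one by one yields SII SR SR SII SS SII SS SII SR SR SII SR SR; concatenated:

SIISRSRSIISSSIISSSIISRSRSIISRSR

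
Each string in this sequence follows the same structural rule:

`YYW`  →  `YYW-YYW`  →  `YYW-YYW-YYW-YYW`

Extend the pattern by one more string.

s(k+1) = s(k)·-·s(k) — each term doubles the last with '-' between the halves.
One more doubling of YYW-YYW-YYW-YYW gives the answer.

YYW-YYW-YYW-YYW-YYW-YYW-YYW-YYW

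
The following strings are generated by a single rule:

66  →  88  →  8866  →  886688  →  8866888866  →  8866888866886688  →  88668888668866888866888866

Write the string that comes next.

886688886688668888668888668866888866886688

This is a Fibonacci-style word recurrence s(k) = s(k−1)·s(k−2): e.g. 88·66 = 8866.
The next term joins 88668888668866888866888866 and 8866888866886688.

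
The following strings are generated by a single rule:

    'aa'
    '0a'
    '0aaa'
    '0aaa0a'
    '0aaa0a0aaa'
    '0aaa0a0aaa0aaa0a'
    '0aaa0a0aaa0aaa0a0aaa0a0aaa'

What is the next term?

0aaa0a0aaa0aaa0a0aaa0a0aaa0aaa0a0aaa0aaa0a

Each term (from the third on) is the previous term followed by the one before it: term 3 = 0a·aa = 0aaa.
So term 8 is 0aaa0a0aaa0aaa0a0aaa0a0aaa·0aaa0a0aaa0aaa0a.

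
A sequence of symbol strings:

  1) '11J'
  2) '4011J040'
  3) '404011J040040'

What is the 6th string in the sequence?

404040404011J040040040040040

s(k+1) = 40·s(k)·040, so each term gains 40 as a prefix and 040 as a suffix.
From 404011J040040, 3 further steps: 404011J040040 → 40404011J040040040 → 4040404011J040040040040 → (answer).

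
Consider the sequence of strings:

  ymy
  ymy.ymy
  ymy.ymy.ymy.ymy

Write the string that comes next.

s(k+1) = s(k)·.·s(k) — each term doubles the last with '.' between the halves.
Doubling ymy.ymy.ymy.ymy with '.' between the halves:

ymy.ymy.ymy.ymy.ymy.ymy.ymy.ymy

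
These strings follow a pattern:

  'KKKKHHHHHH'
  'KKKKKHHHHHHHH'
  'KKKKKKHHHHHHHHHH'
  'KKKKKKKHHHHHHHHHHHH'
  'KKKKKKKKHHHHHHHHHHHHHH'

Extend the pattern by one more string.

Reading off run lengths: K runs 4, 5, 6, 7, 8; H runs 6, 8, 10, 12, 14 — each is linear in n, where the shown terms are n = 3, 4, 5, 6, 7.
Setting n = 8 gives 9, 16 characters in each block.

KKKKKKKKKHHHHHHHHHHHHHHHH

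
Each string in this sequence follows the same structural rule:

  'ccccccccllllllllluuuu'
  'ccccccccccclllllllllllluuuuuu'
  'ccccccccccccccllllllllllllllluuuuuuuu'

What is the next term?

ccccccccccccccccclllllllllllllllllluuuuuuuuuu

Each string has the form c^{3n-1} l^{3n} u^{2n-2}, where the shown terms are n = 3, 4, 5.
Setting n = 6 gives 17, 18, 10 characters in each block.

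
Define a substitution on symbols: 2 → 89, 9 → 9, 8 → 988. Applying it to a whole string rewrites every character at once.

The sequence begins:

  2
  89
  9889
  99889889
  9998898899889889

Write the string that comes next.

Rewriting the 16 symbols of 9998898899889889 one by one yields 9 9 9 988 988 9 988 988 9 9 988 988 9 988 988 9; concatenated:

99998898899889889998898899889889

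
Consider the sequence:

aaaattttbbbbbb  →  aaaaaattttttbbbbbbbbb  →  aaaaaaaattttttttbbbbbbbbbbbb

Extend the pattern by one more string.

Term n consists of 2n+2 a's, followed by 2n+2 t's, followed by 3n+3 b's (n = 1, 2, …).
For the next term, n = 4, so the run lengths are 10, 10, 15.

aaaaaaaaaattttttttttbbbbbbbbbbbbbbb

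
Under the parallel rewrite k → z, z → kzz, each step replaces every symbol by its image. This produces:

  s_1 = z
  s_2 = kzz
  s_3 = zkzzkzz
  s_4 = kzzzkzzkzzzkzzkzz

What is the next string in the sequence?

Applying the rule to each of the 17 symbols of kzzzkzzkzzzkzzkzz gives the pieces z kzz kzz kzz z kzz kzz z kzz kzz kzz z kzz kzz z kzz kzz, which concatenate to the answer.

zkzzkzzkzzzkzzkzzzkzzkzzkzzzkzzkzzzkzzkzz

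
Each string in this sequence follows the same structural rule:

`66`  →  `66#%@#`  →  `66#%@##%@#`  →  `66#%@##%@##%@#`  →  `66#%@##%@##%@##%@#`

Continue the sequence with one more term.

Every step adds #%@# to the end: s(k+1) = s(k)·#%@#.
Applying this once more to 66#%@##%@##%@##%@#:

66#%@##%@##%@##%@##%@#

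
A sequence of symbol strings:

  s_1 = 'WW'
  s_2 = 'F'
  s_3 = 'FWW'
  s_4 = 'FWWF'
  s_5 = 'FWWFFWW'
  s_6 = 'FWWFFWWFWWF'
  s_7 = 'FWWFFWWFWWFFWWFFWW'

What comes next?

Each term (from the third on) is the previous term followed by the one before it: term 3 = F·WW = FWW.
Continuing: FWWFFWWFWWFFWWFFWW · FWWFFWWFWWF gives term 8.

FWWFFWWFWWFFWWFFWWFWWFFWWFWWF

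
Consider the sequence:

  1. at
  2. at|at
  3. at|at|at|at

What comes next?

s(k+1) = s(k)·|·s(k) — each term doubles the last with '|' between the halves.
One more doubling of at|at|at|at gives the answer.

at|at|at|at|at|at|at|at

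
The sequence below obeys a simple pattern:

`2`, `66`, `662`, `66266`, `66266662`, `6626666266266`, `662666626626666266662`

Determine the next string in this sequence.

6626666266266662666626626666266266

Each term (from the third on) is the previous term followed by the one before it: term 3 = 66·2 = 662.
So term 8 is 662666626626666266662·6626666266266.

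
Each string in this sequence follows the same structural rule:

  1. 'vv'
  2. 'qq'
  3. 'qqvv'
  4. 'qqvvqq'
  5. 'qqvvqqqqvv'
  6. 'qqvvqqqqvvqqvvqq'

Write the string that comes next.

qqvvqqqqvvqqvvqqqqvvqqqqvv

This is a Fibonacci-style word recurrence s(k) = s(k−1)·s(k−2): e.g. qq·vv = qqvv.
Continuing: qqvvqqqqvvqqvvqq · qqvvqqqqvv gives term 7.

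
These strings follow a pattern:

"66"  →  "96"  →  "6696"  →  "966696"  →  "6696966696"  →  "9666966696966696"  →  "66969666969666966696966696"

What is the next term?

This is a Fibonacci-style word recurrence s(k) = s(k−2)·s(k−1): e.g. 66·96 = 6696.
So term 8 is 9666966696966696·66969666969666966696966696.

966696669696669666969666969666966696966696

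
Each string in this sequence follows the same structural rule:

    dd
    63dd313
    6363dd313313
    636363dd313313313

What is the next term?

s(k+1) = 63·s(k)·313, so each term gains 63 as a prefix and 313 as a suffix.
One more step from 636363dd313313313 gives the answer.

63636363dd313313313313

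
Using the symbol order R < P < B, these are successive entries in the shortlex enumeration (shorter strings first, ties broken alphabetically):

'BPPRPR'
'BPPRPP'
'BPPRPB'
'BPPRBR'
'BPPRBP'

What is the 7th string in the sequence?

Continuing the enumeration 2 steps past BPPRBP: BPPRBP → BPPRBB → (answer).

BPPPRR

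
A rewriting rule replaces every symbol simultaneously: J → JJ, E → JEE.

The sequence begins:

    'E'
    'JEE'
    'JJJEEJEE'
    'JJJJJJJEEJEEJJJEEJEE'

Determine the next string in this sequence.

Replace each of the 20 characters of JJJJJJJEEJEEJJJEEJEE in place — JJ JJ JJ JJ JJ JJ JJ JEE JEE JJ JEE JEE JJ JJ JJ JEE JEE JJ JEE JEE — and concatenate.

JJJJJJJJJJJJJJJEEJEEJJJEEJEEJJJJJJJEEJEEJJJEEJEE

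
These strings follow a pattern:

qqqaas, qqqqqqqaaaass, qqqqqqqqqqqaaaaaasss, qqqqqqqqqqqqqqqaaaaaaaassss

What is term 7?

qqqqqqqqqqqqqqqqqqqqqqqqqqqaaaaaaaaaaaaaasssssss

The n-th term is 4n-1 q's then 2n a's then n s's (n = 1, 2, …).
Setting n = 7 gives 27, 14, 7 characters in each block.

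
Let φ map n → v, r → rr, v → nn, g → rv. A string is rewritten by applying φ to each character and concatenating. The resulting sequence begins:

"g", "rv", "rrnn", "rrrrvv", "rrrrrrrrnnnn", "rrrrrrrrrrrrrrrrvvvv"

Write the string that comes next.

Applying the rule to each of the 20 symbols of rrrrrrrrrrrrrrrrvvvv gives the pieces rr rr rr rr rr rr rr rr rr rr rr rr rr rr rr rr nn nn nn nn, which concatenate to the answer.

rrrrrrrrrrrrrrrrrrrrrrrrrrrrrrrrnnnnnnnn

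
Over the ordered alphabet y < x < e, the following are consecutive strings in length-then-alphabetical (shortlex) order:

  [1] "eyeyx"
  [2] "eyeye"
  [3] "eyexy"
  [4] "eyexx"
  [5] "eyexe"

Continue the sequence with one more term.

eyeey

Find the rightmost character of eyexe below e, bump it to the next letter, and reset everything to its right to y.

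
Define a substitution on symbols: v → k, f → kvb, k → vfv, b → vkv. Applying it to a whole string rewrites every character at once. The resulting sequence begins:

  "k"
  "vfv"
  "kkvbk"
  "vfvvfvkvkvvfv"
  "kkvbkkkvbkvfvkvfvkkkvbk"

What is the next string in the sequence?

vfvvfvkvkvvfvvfvvfvkvkvvfvkkvbkvfvkkvbkvfvvfvvfvkvkvvfv

Replace each of the 23 characters of kkvbkkkvbkvfvkvfvkkkvbk in place — vfv vfv k vkv vfv vfv vfv k vkv vfv k kvb k vfv k kvb k vfv vfv vfv k vkv vfv — and concatenate.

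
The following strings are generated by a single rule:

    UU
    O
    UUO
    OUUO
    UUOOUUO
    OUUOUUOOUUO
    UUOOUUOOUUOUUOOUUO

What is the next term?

OUUOUUOOUUOUUOOUUOOUUOUUOOUUO

Each term (from the third on) is the two preceding terms concatenated in order: term 3 = UU·O = UUO.
So term 8 is OUUOUUOOUUO·UUOOUUOOUUOUUOOUUO.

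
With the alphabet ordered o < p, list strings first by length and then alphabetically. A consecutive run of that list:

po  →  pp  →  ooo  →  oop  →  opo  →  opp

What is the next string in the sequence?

Find the rightmost character of opp below p, bump it to the next letter, and reset everything to its right to o.

poo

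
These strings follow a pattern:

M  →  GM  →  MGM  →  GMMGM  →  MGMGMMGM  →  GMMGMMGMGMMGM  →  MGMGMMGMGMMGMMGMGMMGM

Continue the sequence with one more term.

GMMGMMGMGMMGMMGMGMMGMGMMGMMGMGMMGM

This is a Fibonacci-style word recurrence s(k) = s(k−2)·s(k−1): e.g. M·GM = MGM.
The next term joins GMMGMMGMGMMGM and MGMGMMGMGMMGMMGMGMMGM.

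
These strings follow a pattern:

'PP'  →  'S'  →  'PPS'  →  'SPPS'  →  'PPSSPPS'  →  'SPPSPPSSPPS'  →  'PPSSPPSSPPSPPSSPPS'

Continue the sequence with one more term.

SPPSPPSSPPSPPSSPPSSPPSPPSSPPS

Each term (from the third on) is the two preceding terms concatenated in order: term 3 = PP·S = PPS.
So term 8 is SPPSPPSSPPS·PPSSPPSSPPSPPSSPPS.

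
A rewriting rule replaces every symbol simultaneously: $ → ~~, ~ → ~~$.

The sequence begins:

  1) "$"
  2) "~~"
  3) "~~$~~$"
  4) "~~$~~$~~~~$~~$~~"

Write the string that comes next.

Rewriting the 16 symbols of ~~$~~$~~~~$~~$~~ one by one yields ~~$ ~~$ ~~ ~~$ ~~$ ~~ ~~$ ~~$ ~~$ ~~$ ~~ ~~$ ~~$ ~~ ~~$ ~~$; concatenated:

~~$~~$~~~~$~~$~~~~$~~$~~$~~$~~~~$~~$~~~~$~~$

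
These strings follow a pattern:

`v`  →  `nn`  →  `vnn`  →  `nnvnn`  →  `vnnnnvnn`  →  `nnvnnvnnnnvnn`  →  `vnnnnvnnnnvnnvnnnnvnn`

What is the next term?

nnvnnvnnnnvnnvnnnnvnnnnvnnvnnnnvnn

From term 3 onward, concatenate the second-to-last term with the last: v·nn = vnn, nn·vnn = nnvnn, …
The next term joins nnvnnvnnnnvnn and vnnnnvnnnnvnnvnnnnvnn.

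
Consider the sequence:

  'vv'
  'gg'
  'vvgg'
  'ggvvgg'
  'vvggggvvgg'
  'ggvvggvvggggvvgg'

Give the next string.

vvggggvvggggvvggvvggggvvgg

This is a Fibonacci-style word recurrence s(k) = s(k−2)·s(k−1): e.g. vv·gg = vvgg.
The next term joins vvggggvvgg and ggvvggvvggggvvgg.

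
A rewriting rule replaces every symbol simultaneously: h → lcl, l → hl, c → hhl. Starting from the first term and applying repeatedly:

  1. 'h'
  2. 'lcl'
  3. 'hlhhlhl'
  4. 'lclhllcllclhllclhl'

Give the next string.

φ(lclhllcllclhllclhl) expands symbol-by-symbol to hl hhl hl lcl hl hl hhl hl hl hhl hl lcl hl hl hhl hl lcl hl; joining the 18 pieces gives the next term.

hlhhlhllclhlhlhhlhlhlhhlhllclhlhlhhlhllclhl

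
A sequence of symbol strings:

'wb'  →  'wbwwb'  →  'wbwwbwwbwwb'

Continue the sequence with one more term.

s(k+1) = s(k)·w·s(k) — each term doubles the last with 'w' between the halves.
Doubling wbwwbwwbwwb with 'w' between the halves:

wbwwbwwbwwbwwbwwbwwbwwb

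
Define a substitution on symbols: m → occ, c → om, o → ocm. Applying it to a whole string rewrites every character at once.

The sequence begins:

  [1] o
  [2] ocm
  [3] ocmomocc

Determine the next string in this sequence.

Expanding ocmomocc: o→ocm, c→om, m→occ, o→ocm, m→occ, o→ocm, c→om, c→om. Concatenated: ocm om occ ocm occ ocm om om.

ocmomoccocmoccocmomom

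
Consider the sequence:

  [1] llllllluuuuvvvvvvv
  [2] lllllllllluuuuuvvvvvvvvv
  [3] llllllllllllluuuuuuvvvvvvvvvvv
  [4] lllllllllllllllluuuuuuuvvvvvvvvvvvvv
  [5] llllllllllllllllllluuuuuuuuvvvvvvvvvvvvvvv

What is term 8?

Each string has the form l^{3n-2} u^{n+1} v^{2n+1}, where the shown terms are n = 3, 4, 5, 6, 7.
Setting n = 10 gives 28, 11, 21 characters in each block.

lllllllllllllllllllllllllllluuuuuuuuuuuvvvvvvvvvvvvvvvvvvvvv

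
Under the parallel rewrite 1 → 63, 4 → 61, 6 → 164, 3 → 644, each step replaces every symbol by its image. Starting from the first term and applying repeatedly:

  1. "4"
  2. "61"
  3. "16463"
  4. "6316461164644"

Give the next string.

16464463164611646363164611646161

Replace each of the 13 characters of 6316461164644 in place — 164 644 63 164 61 164 63 63 164 61 164 61 61 — and concatenate.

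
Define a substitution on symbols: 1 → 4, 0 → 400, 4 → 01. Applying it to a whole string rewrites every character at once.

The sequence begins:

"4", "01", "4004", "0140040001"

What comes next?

400401400400014004004004

Apply φ to 0140040001 symbol by symbol: 0→400, 1→4, 4→01, 0→400, 0→400, 4→01, 0→400, 0→400, 0→400, 1→4; joined: 400 4 01 400 400 01 400 400 400 4.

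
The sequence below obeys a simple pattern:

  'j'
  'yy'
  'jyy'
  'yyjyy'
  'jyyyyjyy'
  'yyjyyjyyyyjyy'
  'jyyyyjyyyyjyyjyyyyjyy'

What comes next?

yyjyyjyyyyjyyjyyyyjyyyyjyyjyyyyjyy

From term 3 onward, concatenate the second-to-last term with the last: j·yy = jyy, yy·jyy = yyjyy, …
So term 8 is yyjyyjyyyyjyy·jyyyyjyyyyjyyjyyyyjyy.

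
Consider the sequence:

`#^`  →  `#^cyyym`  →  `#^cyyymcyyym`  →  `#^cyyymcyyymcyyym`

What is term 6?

#^cyyymcyyymcyyymcyyymcyyym

The strings grow by a fixed suffix cyyym each time.
From #^cyyymcyyymcyyym, 2 further steps: #^cyyymcyyymcyyym → #^cyyymcyyymcyyymcyyym → (answer).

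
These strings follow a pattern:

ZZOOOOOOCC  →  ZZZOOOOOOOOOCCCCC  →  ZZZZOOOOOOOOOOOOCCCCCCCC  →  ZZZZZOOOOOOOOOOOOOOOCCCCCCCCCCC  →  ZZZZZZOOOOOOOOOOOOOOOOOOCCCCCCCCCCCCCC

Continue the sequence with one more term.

Term n consists of n+1 Z's, followed by 3n+3 O's, followed by 3n-1 C's (n = 1, 2, …).
For the next term, n = 6, so the run lengths are 7, 21, 17.

ZZZZZZZOOOOOOOOOOOOOOOOOOOOOCCCCCCCCCCCCCCCCC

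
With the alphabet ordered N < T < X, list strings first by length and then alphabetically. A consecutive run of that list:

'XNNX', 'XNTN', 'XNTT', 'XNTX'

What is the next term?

Find the rightmost character of XNTX below X, bump it to the next letter, and reset everything to its right to N.

XNXN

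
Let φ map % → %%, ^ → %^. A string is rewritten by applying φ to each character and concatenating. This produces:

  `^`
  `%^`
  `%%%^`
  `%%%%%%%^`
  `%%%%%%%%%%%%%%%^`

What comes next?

Replace each of the 16 characters of %%%%%%%%%%%%%%%^ in place — %% %% %% %% %% %% %% %% %% %% %% %% %% %% %% %^ — and concatenate.

%%%%%%%%%%%%%%%%%%%%%%%%%%%%%%%^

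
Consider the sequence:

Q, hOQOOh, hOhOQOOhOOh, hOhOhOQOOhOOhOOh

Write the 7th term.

s(k+1) = hO·s(k)·OOh, so each term gains hO as a prefix and OOh as a suffix.
From hOhOhOQOOhOOhOOh, 3 further steps: hOhOhOQOOhOOhOOh → hOhOhOhOQOOhOOhOOhOOh → hOhOhOhOhOQOOhOOhOOhOOhOOh → (answer).

hOhOhOhOhOhOQOOhOOhOOhOOhOOhOOh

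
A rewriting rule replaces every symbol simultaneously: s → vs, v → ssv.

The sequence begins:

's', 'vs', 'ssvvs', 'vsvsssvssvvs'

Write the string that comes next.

ssvvsssvvsvsvsssvvsvsssvssvvs

Expanding vsvsssvssvvs: v→ssv, s→vs, v→ssv, s→vs, s→vs, s→vs, v→ssv, s→vs, s→vs, v→ssv, v→ssv, s→vs. Concatenated: ssv vs ssv vs vs vs ssv vs vs ssv ssv vs.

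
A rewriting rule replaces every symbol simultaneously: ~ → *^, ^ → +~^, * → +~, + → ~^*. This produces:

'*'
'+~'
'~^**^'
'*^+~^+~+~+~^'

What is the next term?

Expanding *^+~^+~+~+~^: *→+~, ^→+~^, +→~^*, ~→*^, ^→+~^, +→~^*, ~→*^, +→~^*, ~→*^, +→~^*, ~→*^, ^→+~^. Concatenated: +~ +~^ ~^* *^ +~^ ~^* *^ ~^* *^ ~^* *^ +~^.

+~+~^~^**^+~^~^**^~^**^~^**^+~^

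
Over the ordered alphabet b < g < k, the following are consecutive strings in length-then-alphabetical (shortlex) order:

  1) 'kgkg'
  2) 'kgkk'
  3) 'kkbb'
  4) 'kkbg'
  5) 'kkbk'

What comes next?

The successor of kkbk increments the rightmost position that isn't already k and resets every position after it to b.

kkgb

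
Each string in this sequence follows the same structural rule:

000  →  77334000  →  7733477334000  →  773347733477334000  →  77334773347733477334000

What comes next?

The strings grow by a fixed prefix 77334 each time.
So the next term is 77334·77334773347733477334000.

7733477334773347733477334000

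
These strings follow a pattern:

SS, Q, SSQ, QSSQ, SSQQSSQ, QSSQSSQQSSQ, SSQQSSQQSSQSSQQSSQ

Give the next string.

Each term (from the third on) is the two preceding terms concatenated in order: term 3 = SS·Q = SSQ.
Continuing: QSSQSSQQSSQ · SSQQSSQQSSQSSQQSSQ gives term 8.

QSSQSSQQSSQSSQQSSQQSSQSSQQSSQ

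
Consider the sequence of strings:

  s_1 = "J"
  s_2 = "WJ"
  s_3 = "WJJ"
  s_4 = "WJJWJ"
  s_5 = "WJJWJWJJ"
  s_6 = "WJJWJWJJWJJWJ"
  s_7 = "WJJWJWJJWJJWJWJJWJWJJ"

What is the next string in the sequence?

WJJWJWJJWJJWJWJJWJWJJWJJWJWJJWJJWJ

Each term (from the third on) is the previous term followed by the one before it: term 3 = WJ·J = WJJ.
So term 8 is WJJWJWJJWJJWJWJJWJWJJ·WJJWJWJJWJJWJ.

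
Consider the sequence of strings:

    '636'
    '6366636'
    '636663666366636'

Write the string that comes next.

6366636663666366636663666366636

Every step duplicates the string with '6' between the halves.
So the next term is two copies of 636663666366636 with '6' between the halves.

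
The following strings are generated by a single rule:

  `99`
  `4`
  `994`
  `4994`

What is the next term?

9944994

This is a Fibonacci-style word recurrence s(k) = s(k−2)·s(k−1): e.g. 99·4 = 994.
Continuing: 994 · 4994 gives term 5.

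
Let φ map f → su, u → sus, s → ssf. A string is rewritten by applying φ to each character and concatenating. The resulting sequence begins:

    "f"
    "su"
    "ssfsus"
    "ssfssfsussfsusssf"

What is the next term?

ssfssfsussfssfsussfsusssfssfsussfsusssfssfssfsu

Applying the rule to each of the 17 symbols of ssfssfsussfsusssf gives the pieces ssf ssf su ssf ssf su ssf sus ssf ssf su ssf sus ssf ssf ssf su, which concatenate to the answer.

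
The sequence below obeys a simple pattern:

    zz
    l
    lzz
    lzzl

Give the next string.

Each term (from the third on) is the previous term followed by the one before it: term 3 = l·zz = lzz.
The next term joins lzzl and lzz.

lzzllzz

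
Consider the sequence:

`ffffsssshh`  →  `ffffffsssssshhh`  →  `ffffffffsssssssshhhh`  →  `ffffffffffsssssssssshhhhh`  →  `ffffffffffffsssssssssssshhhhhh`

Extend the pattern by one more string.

The n-th term is 2n f's then 2n s's then n h's, where the shown terms are n = 2, 3, 4, 5, 6.
Setting n = 7 gives 14, 14, 7 characters in each block.

ffffffffffffffsssssssssssssshhhhhhh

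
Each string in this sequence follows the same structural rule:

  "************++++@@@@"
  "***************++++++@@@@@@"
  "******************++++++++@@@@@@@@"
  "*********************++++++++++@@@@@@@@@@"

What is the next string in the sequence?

************************++++++++++++@@@@@@@@@@@@

Term n consists of 3n+3 *'s, followed by 2n-2 +'s, followed by 2n-2 @'s, where the shown terms are n = 3, 4, 5, 6.
At n = 7 the blocks have lengths 24, 12, 12.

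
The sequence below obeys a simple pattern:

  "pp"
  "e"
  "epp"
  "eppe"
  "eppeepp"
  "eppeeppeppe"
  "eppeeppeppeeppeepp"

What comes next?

This is a Fibonacci-style word recurrence s(k) = s(k−1)·s(k−2): e.g. e·pp = epp.
Continuing: eppeeppeppeeppeepp · eppeeppeppe gives term 8.

eppeeppeppeeppeeppeppeeppeppe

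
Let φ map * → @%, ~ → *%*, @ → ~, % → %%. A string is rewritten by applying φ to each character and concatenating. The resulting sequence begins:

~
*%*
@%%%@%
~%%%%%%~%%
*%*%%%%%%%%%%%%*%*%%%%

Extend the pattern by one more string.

φ(*%*%%%%%%%%%%%%*%*%%%%) expands symbol-by-symbol to @% %% @% %% %% %% %% %% %% %% %% %% %% %% %% @% %% @% %% %% %% %%; joining the 22 pieces gives the next term.

@%%%@%%%%%%%%%%%%%%%%%%%%%%%%%@%%%@%%%%%%%%%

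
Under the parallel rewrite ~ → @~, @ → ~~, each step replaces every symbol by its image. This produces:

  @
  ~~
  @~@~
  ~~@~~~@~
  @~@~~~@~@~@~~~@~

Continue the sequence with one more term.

Replace each of the 16 characters of @~@~~~@~@~@~~~@~ in place — ~~ @~ ~~ @~ @~ @~ ~~ @~ ~~ @~ ~~ @~ @~ @~ ~~ @~ — and concatenate.

~~@~~~@~@~@~~~@~~~@~~~@~@~@~~~@~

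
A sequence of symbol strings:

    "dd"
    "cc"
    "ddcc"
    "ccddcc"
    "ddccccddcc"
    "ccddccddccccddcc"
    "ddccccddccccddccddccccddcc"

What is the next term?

Each term (from the third on) is the two preceding terms concatenated in order: term 3 = dd·cc = ddcc.
Continuing: ccddccddccccddcc · ddccccddccccddccddccccddcc gives term 8.

ccddccddccccddccddccccddccccddccddccccddcc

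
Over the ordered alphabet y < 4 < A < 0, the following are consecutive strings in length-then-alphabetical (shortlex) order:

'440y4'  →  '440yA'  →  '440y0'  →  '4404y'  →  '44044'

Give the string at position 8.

Stepping forward 3 times from 44044: 44044 → 4404A → 44040, then the target.

440Ay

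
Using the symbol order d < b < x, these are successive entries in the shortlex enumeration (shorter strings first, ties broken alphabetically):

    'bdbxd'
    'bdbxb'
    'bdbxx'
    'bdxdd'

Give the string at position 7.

bdxbd

Stepping forward 3 times from bdxdd: bdxdd → bdxdb → bdxdx, then the target.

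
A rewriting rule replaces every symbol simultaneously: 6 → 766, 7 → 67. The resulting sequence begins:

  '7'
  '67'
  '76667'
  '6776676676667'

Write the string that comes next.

Rewriting the 13 symbols of 6776676676667 one by one yields 766 67 67 766 766 67 766 766 67 766 766 766 67; concatenated:

7666767766766677667666776676676667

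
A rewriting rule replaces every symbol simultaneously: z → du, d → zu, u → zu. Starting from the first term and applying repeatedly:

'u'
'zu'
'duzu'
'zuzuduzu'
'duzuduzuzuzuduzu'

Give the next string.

zuzuduzuzuzuduzuduzuduzuzuzuduzu

φ(duzuduzuzuzuduzu) expands symbol-by-symbol to zu zu du zu zu zu du zu du zu du zu zu zu du zu; joining the 16 pieces gives the next term.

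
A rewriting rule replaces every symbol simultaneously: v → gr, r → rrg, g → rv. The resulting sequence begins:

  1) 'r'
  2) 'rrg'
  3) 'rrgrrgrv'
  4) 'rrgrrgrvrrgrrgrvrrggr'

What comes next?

rrgrrgrvrrgrrgrvrrggrrrgrrgrvrrgrrgrvrrggrrrgrrgrvrvrrg

Replace each of the 21 characters of rrgrrgrvrrgrrgrvrrggr in place — rrg rrg rv rrg rrg rv rrg gr rrg rrg rv rrg rrg rv rrg gr rrg rrg rv rv rrg — and concatenate.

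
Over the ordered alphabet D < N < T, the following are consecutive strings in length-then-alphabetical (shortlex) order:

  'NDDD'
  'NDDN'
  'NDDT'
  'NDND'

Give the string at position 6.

NDNT

Advancing 2 positions from NDND through NDND → NDNN reaches term 6.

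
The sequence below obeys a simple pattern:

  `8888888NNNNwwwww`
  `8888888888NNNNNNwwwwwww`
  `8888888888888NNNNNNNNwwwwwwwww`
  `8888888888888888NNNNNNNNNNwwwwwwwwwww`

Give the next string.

Term n consists of 3n+1 8's, followed by 2n N's, followed by 2n+1 w's, where the shown terms are n = 2, 3, 4, 5.
Setting n = 6 gives 19, 12, 13 characters in each block.

8888888888888888888NNNNNNNNNNNNwwwwwwwwwwwww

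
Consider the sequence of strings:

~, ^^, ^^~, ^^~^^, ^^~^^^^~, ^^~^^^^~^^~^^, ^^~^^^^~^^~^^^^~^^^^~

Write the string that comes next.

^^~^^^^~^^~^^^^~^^^^~^^~^^^^~^^~^^

From term 3 onward, concatenate the last term with the second-to-last: ^^·~ = ^^~, ^^~·^^ = ^^~^^, …
Continuing: ^^~^^^^~^^~^^^^~^^^^~ · ^^~^^^^~^^~^^ gives term 8.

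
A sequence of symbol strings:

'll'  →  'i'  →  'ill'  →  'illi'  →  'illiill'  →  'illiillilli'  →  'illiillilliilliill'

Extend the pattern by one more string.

illiillilliilliillilliillilli

From term 3 onward, concatenate the last term with the second-to-last: i·ll = ill, ill·i = illi, …
So term 8 is illiillilliilliill·illiillilli.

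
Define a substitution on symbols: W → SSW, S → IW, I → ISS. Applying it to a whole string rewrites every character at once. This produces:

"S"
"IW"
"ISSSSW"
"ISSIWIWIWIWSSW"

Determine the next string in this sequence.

Rewriting the 14 symbols of ISSIWIWIWIWSSW one by one yields ISS IW IW ISS SSW ISS SSW ISS SSW ISS SSW IW IW SSW; concatenated:

ISSIWIWISSSSWISSSSWISSSSWISSSSWIWIWSSW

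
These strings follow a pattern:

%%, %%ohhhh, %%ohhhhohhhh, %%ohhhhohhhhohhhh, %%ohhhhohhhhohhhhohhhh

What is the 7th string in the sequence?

Each term is the previous one with ohhhh appended.
From %%ohhhhohhhhohhhhohhhh, 2 further steps: %%ohhhhohhhhohhhhohhhh → %%ohhhhohhhhohhhhohhhhohhhh → (answer).

%%ohhhhohhhhohhhhohhhhohhhhohhhh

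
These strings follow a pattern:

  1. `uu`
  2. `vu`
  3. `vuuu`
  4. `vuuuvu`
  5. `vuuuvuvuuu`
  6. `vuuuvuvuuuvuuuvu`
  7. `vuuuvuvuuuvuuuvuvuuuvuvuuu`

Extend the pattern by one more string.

Each term (from the third on) is the previous term followed by the one before it: term 3 = vu·uu = vuuu.
Continuing: vuuuvuvuuuvuuuvuvuuuvuvuuu · vuuuvuvuuuvuuuvu gives term 8.

vuuuvuvuuuvuuuvuvuuuvuvuuuvuuuvuvuuuvuuuvu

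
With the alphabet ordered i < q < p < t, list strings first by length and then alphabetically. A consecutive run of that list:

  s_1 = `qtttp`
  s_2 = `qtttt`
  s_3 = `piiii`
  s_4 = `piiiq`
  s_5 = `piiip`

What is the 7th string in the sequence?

piiqi

Continuing the enumeration 2 steps past piiip: piiip → piiit → (answer).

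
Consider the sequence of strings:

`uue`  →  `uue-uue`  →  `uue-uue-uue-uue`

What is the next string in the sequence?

Each string is two copies of the previous one joined by '-'.
Doubling uue-uue-uue-uue with '-' between the halves:

uue-uue-uue-uue-uue-uue-uue-uue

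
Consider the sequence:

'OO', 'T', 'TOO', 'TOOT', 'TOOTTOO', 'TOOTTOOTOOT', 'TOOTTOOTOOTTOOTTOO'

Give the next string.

This is a Fibonacci-style word recurrence s(k) = s(k−1)·s(k−2): e.g. T·OO = TOO.
The next term joins TOOTTOOTOOTTOOTTOO and TOOTTOOTOOT.

TOOTTOOTOOTTOOTTOOTOOTTOOTOOT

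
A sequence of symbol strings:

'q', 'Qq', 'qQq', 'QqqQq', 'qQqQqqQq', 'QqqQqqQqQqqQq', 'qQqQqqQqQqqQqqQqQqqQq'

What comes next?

Each term (from the third on) is the two preceding terms concatenated in order: term 3 = q·Qq = qQq.
The next term joins QqqQqqQqQqqQq and qQqQqqQqQqqQqqQqQqqQq.

QqqQqqQqQqqQqqQqQqqQqQqqQqqQqQqqQq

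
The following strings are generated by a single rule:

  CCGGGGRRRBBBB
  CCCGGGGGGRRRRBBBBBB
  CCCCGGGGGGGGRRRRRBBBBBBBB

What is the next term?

Reading off run lengths: C runs 2, 3, 4; G runs 4, 6, 8; R runs 3, 4, 5; B runs 4, 6, 8 — each is linear in n, where the shown terms are n = 2, 3, 4.
Setting n = 5 gives 5, 10, 6, 10 characters in each block.

CCCCCGGGGGGGGGGRRRRRRBBBBBBBBBB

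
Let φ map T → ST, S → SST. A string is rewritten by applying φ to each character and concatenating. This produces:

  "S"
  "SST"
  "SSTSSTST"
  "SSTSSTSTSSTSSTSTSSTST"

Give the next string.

Rewriting the 21 symbols of SSTSSTSTSSTSSTSTSSTST one by one yields SST SST ST SST SST ST SST ST SST SST ST SST SST ST SST ST SST SST ST SST ST; concatenated:

SSTSSTSTSSTSSTSTSSTSTSSTSSTSTSSTSSTSTSSTSTSSTSSTSTSSTST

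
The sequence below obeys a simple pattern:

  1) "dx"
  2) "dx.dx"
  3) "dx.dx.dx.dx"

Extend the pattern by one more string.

Each string is two copies of the previous one joined by '.'.
One more doubling of dx.dx.dx.dx gives the answer.

dx.dx.dx.dx.dx.dx.dx.dx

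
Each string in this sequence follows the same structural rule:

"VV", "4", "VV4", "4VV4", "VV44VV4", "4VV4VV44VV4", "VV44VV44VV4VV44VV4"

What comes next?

4VV4VV44VV4VV44VV44VV4VV44VV4

Each term (from the third on) is the two preceding terms concatenated in order: term 3 = VV·4 = VV4.
Continuing: 4VV4VV44VV4 · VV44VV44VV4VV44VV4 gives term 8.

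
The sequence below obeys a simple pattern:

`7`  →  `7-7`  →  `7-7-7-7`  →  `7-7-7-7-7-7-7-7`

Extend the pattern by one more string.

7-7-7-7-7-7-7-7-7-7-7-7-7-7-7-7

s(k+1) = s(k)·-·s(k) — each term doubles the last with '-' between the halves.
One more doubling of 7-7-7-7-7-7-7-7 gives the answer.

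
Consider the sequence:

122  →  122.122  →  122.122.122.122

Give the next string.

s(k+1) = s(k)·.·s(k) — each term doubles the last with '.' between the halves.
Doubling 122.122.122.122 with '.' between the halves:

122.122.122.122.122.122.122.122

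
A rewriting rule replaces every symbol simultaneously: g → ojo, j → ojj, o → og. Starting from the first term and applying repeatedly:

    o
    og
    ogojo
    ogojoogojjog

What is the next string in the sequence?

ogojoogojjogogojoogojjojjogojo

Expanding ogojoogojjog: o→og, g→ojo, o→og, j→ojj, o→og, o→og, g→ojo, o→og, j→ojj, j→ojj, o→og, g→ojo. Concatenated: og ojo og ojj og og ojo og ojj ojj og ojo.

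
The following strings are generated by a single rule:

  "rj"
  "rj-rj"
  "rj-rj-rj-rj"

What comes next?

Every step duplicates the string with '-' between the halves.
So the next term is two copies of rj-rj-rj-rj with '-' between the halves.

rj-rj-rj-rj-rj-rj-rj-rj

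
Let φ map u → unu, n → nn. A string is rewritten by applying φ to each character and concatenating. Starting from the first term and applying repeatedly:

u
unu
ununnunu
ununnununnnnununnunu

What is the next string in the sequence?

Rewriting the 20 symbols of ununnununnnnununnunu one by one yields unu nn unu nn nn unu nn unu nn nn nn nn unu nn unu nn nn unu nn unu; concatenated:

ununnununnnnununnununnnnnnnnununnununnnnununnunu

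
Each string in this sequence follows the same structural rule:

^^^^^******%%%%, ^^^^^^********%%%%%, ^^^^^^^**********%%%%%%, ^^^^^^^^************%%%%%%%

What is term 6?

Reading off run lengths: ^ runs 5, 6, 7, 8; * runs 6, 8, 10, 12; % runs 4, 5, 6, 7 — each is linear in n, where the shown terms are n = 3, 4, 5, 6.
Setting n = 8 gives 10, 16, 9 characters in each block.

^^^^^^^^^^****************%%%%%%%%%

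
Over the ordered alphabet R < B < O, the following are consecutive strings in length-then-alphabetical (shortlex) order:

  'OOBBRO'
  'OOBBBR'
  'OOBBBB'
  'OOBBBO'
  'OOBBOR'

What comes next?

Treat OOBBOR as a base-3 numeral over the given alphabet and add one, carrying through any trailing O's.

OOBBOB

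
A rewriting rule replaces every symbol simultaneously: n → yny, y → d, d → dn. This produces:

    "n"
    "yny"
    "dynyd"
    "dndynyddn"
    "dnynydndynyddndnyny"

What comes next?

dnynydynyddnynydndynyddndnynydnynydynyd

φ(dnynydndynyddndnyny) expands symbol-by-symbol to dn yny d yny d dn yny dn d yny d dn dn yny dn yny d yny d; joining the 19 pieces gives the next term.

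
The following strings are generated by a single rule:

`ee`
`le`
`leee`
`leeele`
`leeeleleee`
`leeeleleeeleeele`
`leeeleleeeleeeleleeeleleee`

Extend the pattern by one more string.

leeeleleeeleeeleleeeleleeeleeeleleeeleeele

From term 3 onward, concatenate the last term with the second-to-last: le·ee = leee, leee·le = leeele, …
So term 8 is leeeleleeeleeeleleeeleleee·leeeleleeeleeele.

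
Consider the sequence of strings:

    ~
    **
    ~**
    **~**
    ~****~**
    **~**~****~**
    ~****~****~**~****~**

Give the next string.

**~**~****~**~****~****~**~****~**

This is a Fibonacci-style word recurrence s(k) = s(k−2)·s(k−1): e.g. ~·** = ~**.
So term 8 is **~**~****~**·~****~****~**~****~**.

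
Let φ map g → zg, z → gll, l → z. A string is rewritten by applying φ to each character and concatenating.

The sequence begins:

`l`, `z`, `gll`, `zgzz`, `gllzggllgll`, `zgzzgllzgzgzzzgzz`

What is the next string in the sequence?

Replace each of the 17 characters of zgzzgllzgzgzzzgzz in place — gll zg gll gll zg z z gll zg gll zg gll gll gll zg gll gll — and concatenate.

gllzggllgllzgzzgllzggllzggllgllgllzggllgll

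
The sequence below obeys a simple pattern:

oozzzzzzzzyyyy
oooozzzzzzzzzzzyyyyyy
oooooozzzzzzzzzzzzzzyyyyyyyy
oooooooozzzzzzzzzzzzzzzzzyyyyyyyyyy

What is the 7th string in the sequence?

oooooooooooooozzzzzzzzzzzzzzzzzzzzzzzzzzyyyyyyyyyyyyyyyy

Term n consists of 2n-2 o's, followed by 3n+2 z's, followed by 2n y's, where the shown terms are n = 2, 3, 4, 5.
Setting n = 8 gives 14, 26, 16 characters in each block.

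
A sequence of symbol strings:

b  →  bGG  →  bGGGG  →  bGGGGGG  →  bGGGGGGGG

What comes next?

bGGGGGGGGGG

Every step adds GG to the end: s(k+1) = s(k)·GG.
One more step from bGGGGGGGG gives the answer.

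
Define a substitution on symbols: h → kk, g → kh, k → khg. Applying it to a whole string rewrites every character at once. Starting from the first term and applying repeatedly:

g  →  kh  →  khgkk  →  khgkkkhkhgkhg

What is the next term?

Rewriting the 13 symbols of khgkkkhkhgkhg one by one yields khg kk kh khg khg khg kk khg kk kh khg kk kh; concatenated:

khgkkkhkhgkhgkhgkkkhgkkkhkhgkkkh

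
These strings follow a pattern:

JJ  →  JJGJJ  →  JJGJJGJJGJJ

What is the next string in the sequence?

Every step duplicates the string with 'G' between the halves.
Doubling JJGJJGJJGJJ with 'G' between the halves:

JJGJJGJJGJJGJJGJJGJJGJJ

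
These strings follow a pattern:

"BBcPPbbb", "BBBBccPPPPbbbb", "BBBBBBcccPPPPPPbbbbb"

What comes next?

BBBBBBBBccccPPPPPPPPbbbbbb

Reading off run lengths: B runs 2, 4, 6; c runs 1, 2, 3; P runs 2, 4, 6; b runs 3, 4, 5 — each is linear in n (n = 1, 2, …).
Setting n = 4 gives 8, 4, 8, 6 characters in each block.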